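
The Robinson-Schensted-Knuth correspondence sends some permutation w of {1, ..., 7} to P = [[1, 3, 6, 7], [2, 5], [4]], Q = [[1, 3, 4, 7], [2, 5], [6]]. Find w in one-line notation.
Reverse the RSK construction: for i from n down to 1, find the cell of Q containing i, remove the entry at that cell from P, and reverse-bump it up through P; the value ejected from row 1 is w(i).

Step i=7: Q has 7 at row 1, column 4; remove that cell from P, ejecting 7. So w(7) = 7. P is now [[1, 3, 6], [2, 5], [4]].
Step i=6: Q has 6 at row 3, column 1; remove 4 from row 3 of P and reverse-bump: 4 enters row 2 and ejects 2; 2 enters row 1 and ejects 1. So w(6) = 1. P is now [[2, 3, 6], [4, 5]].
Step i=5: Q has 5 at row 2, column 2; remove 5 from row 2 of P and reverse-bump: 5 enters row 1 and ejects 3. So w(5) = 3. P is now [[2, 5, 6], [4]].
Step i=4: Q has 4 at row 1, column 3; remove that cell from P, ejecting 6. So w(4) = 6. P is now [[2, 5], [4]].
Step i=3: Q has 3 at row 1, column 2; remove that cell from P, ejecting 5. So w(3) = 5. P is now [[2], [4]].
Step i=2: Q has 2 at row 2, column 1; remove 4 from row 2 of P and reverse-bump: 4 enters row 1 and ejects 2. So w(2) = 2. P is now [[4]].
Step i=1: Q has 1 at row 1, column 1; remove that cell from P, ejecting 4. So w(1) = 4. P is now [].

So w = 4 2 5 6 3 1 7.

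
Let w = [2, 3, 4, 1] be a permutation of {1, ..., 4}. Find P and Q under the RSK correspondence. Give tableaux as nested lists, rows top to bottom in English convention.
Insert each entry of the permutation into P by Schensted row insertion, recording in Q the position of each new cell.

Insert 2: appended to row 1. P = [[2]].
Insert 3: appended to row 1. P = [[2, 3]].
Insert 4: appended to row 1. P = [[2, 3, 4]].
Insert 1: 1 bumps 2 from row 1; 2 starts row 2. P = [[1, 3, 4], [2]].

So P = [[1, 3, 4], [2]], Q = [[1, 2, 3], [4]].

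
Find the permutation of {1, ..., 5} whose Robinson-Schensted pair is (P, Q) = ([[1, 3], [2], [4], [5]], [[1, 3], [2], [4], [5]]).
5 2 4 3 1

Reverse the RSK construction: for i from n down to 1, find the cell of Q containing i, remove the entry at that cell from P, and reverse-bump it up through P; the value ejected from row 1 is w(i).

Step i=5: Q has 5 at row 4, column 1; remove 5 from row 4 of P and reverse-bump: 5 enters row 3 and ejects 4; 4 enters row 2 and ejects 2; 2 enters row 1 and ejects 1. So w(5) = 1. P is now [[2, 3], [4], [5]].
Step i=4: Q has 4 at row 3, column 1; remove 5 from row 3 of P and reverse-bump: 5 enters row 2 and ejects 4; 4 enters row 1 and ejects 3. So w(4) = 3. P is now [[2, 4], [5]].
Step i=3: Q has 3 at row 1, column 2; remove that cell from P, ejecting 4. So w(3) = 4. P is now [[2], [5]].
Step i=2: Q has 2 at row 2, column 1; remove 5 from row 2 of P and reverse-bump: 5 enters row 1 and ejects 2. So w(2) = 2. P is now [[5]].
Step i=1: Q has 1 at row 1, column 1; remove that cell from P, ejecting 5. So w(1) = 5. P is now [].

So w = 5 2 4 3 1.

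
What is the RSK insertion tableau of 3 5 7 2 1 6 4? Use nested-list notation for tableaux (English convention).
P = [[1, 4, 6], [2, 5], [3, 7]]

Insert 3: appended to row 1. P = [[3]].
Insert 5: appended to row 1. P = [[3, 5]].
Insert 7: appended to row 1. P = [[3, 5, 7]].
Insert 2: 2 bumps 3 from row 1; 3 starts row 2. P = [[2, 5, 7], [3]].
Insert 1: 1 bumps 2 from row 1; 2 bumps 3 from row 2; 3 starts row 3. P = [[1, 5, 7], [2], [3]].
Insert 6: 6 bumps 7 from row 1; 7 appends to row 2. P = [[1, 5, 6], [2, 7], [3]].
Insert 4: 4 bumps 5 from row 1; 5 bumps 7 from row 2; 7 appends to row 3. P = [[1, 4, 6], [2, 5], [3, 7]].

So P = [[1, 4, 6], [2, 5], [3, 7]].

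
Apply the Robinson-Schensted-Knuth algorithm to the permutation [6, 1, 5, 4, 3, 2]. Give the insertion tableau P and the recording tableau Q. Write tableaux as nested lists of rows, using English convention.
Insert each entry of the permutation into P by Schensted row insertion, recording in Q the position of each new cell.

Insert 6: appended to row 1. P = [[6]].
Insert 1: 1 bumps 6 from row 1; 6 starts row 2. P = [[1], [6]].
Insert 5: appended to row 1. P = [[1, 5], [6]].
Insert 4: 4 bumps 5 from row 1; 5 bumps 6 from row 2; 6 starts row 3. P = [[1, 4], [5], [6]].
Insert 3: 3 bumps 4 from row 1; 4 bumps 5 from row 2; 5 bumps 6 from row 3; 6 starts row 4. P = [[1, 3], [4], [5], [6]].
Insert 2: 2 bumps 3 from row 1; 3 bumps 4 from row 2; 4 bumps 5 from row 3; 5 bumps 6 from row 4; 6 starts row 5. P = [[1, 2], [3], [4], [5], [6]].

So P = [[1, 2], [3], [4], [5], [6]], Q = [[1, 3], [2], [4], [5], [6]].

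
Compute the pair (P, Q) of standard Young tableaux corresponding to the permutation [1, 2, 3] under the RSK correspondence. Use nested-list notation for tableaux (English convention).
Insert each entry of the permutation into P by Schensted row insertion, recording in Q the position of each new cell.

Insert 1: appended to row 1. P = [[1]].
Insert 2: appended to row 1. P = [[1, 2]].
Insert 3: appended to row 1. P = [[1, 2, 3]].

So P = [[1, 2, 3]], Q = [[1, 2, 3]].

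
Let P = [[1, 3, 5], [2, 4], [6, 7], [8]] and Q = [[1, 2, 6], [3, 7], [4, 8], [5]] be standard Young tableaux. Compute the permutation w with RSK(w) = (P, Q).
Reverse the RSK construction: for i from n down to 1, find the cell of Q containing i, remove the entry at that cell from P, and reverse-bump it up through P; the value ejected from row 1 is w(i).

Step i=8: Q has 8 at row 3, column 2; remove 7 from row 3 of P and reverse-bump: 7 enters row 2 and ejects 4; 4 enters row 1 and ejects 3. So w(8) = 3. P is now [[1, 4, 5], [2, 7], [6], [8]].
Step i=7: Q has 7 at row 2, column 2; remove 7 from row 2 of P and reverse-bump: 7 enters row 1 and ejects 5. So w(7) = 5. P is now [[1, 4, 7], [2], [6], [8]].
Step i=6: Q has 6 at row 1, column 3; remove that cell from P, ejecting 7. So w(6) = 7. P is now [[1, 4], [2], [6], [8]].
Step i=5: Q has 5 at row 4, column 1; remove 8 from row 4 of P and reverse-bump: 8 enters row 3 and ejects 6; 6 enters row 2 and ejects 2; 2 enters row 1 and ejects 1. So w(5) = 1. P is now [[2, 4], [6], [8]].
Step i=4: Q has 4 at row 3, column 1; remove 8 from row 3 of P and reverse-bump: 8 enters row 2 and ejects 6; 6 enters row 1 and ejects 4. So w(4) = 4. P is now [[2, 6], [8]].
Step i=3: Q has 3 at row 2, column 1; remove 8 from row 2 of P and reverse-bump: 8 enters row 1 and ejects 6. So w(3) = 6. P is now [[2, 8]].
Step i=2: Q has 2 at row 1, column 2; remove that cell from P, ejecting 8. So w(2) = 8. P is now [[2]].
Step i=1: Q has 1 at row 1, column 1; remove that cell from P, ejecting 2. So w(1) = 2. P is now [].

So w = 2 8 6 4 1 7 5 3.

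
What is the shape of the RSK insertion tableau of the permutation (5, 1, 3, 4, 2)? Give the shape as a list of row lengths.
Row-insert each entry into an empty tableau.

After inserting 5: P = [[5]].
After inserting 1: P = [[1], [5]].
After inserting 3: P = [[1, 3], [5]].
After inserting 4: P = [[1, 3, 4], [5]].
After inserting 2: P = [[1, 2, 4], [3], [5]].

The final insertion tableau P = [[1, 2, 4], [3], [5]] has shape [3, 1, 1].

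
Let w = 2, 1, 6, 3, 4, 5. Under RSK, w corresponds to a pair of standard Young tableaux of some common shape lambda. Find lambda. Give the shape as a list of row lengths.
[4, 2]

Row-insert each entry into an empty tableau.

After inserting 2: P = [[2]].
After inserting 1: P = [[1], [2]].
After inserting 6: P = [[1, 6], [2]].
After inserting 3: P = [[1, 3], [2, 6]].
After inserting 4: P = [[1, 3, 4], [2, 6]].
After inserting 5: P = [[1, 3, 4, 5], [2, 6]].

The final insertion tableau P = [[1, 3, 4, 5], [2, 6]] has shape [4, 2].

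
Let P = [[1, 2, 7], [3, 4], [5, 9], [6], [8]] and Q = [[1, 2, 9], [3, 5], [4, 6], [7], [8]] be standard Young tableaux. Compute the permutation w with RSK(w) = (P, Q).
Reverse the RSK construction: for i from n down to 1, find the cell of Q containing i, remove the entry at that cell from P, and reverse-bump it up through P; the value ejected from row 1 is w(i).

Step i=9: Q has 9 at row 1, column 3; remove that cell from P, ejecting 7. So w(9) = 7. P is now [[1, 2], [3, 4], [5, 9], [6], [8]].
Step i=8: Q has 8 at row 5, column 1; remove 8 from row 5 of P and reverse-bump: 8 enters row 4 and ejects 6; 6 enters row 3 and ejects 5; 5 enters row 2 and ejects 4; 4 enters row 1 and ejects 2. So w(8) = 2. P is now [[1, 4], [3, 5], [6, 9], [8]].
Step i=7: Q has 7 at row 4, column 1; remove 8 from row 4 of P and reverse-bump: 8 enters row 3 and ejects 6; 6 enters row 2 and ejects 5; 5 enters row 1 and ejects 4. So w(7) = 4. P is now [[1, 5], [3, 6], [8, 9]].
Step i=6: Q has 6 at row 3, column 2; remove 9 from row 3 of P and reverse-bump: 9 enters row 2 and ejects 6; 6 enters row 1 and ejects 5. So w(6) = 5. P is now [[1, 6], [3, 9], [8]].
Step i=5: Q has 5 at row 2, column 2; remove 9 from row 2 of P and reverse-bump: 9 enters row 1 and ejects 6. So w(5) = 6. P is now [[1, 9], [3], [8]].
Step i=4: Q has 4 at row 3, column 1; remove 8 from row 3 of P and reverse-bump: 8 enters row 2 and ejects 3; 3 enters row 1 and ejects 1. So w(4) = 1. P is now [[3, 9], [8]].
Step i=3: Q has 3 at row 2, column 1; remove 8 from row 2 of P and reverse-bump: 8 enters row 1 and ejects 3. So w(3) = 3. P is now [[8, 9]].
Step i=2: Q has 2 at row 1, column 2; remove that cell from P, ejecting 9. So w(2) = 9. P is now [[8]].
Step i=1: Q has 1 at row 1, column 1; remove that cell from P, ejecting 8. So w(1) = 8. P is now [].

So w = 8 9 3 1 6 5 4 2 7.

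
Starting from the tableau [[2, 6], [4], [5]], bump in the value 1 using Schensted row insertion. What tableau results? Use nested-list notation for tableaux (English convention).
[[1, 6], [2], [4], [5]]

In row 1, 1 replaces 2 (the leftmost entry greater than 1); 2 is bumped to row 2. In row 2, 2 replaces 4 (the leftmost entry greater than 2); 4 is bumped to row 3. In row 3, 4 replaces 5 (the leftmost entry greater than 4); 5 is bumped to row 4. 5 starts a new row 4. The new tableau is [[1, 6], [2], [4], [5]].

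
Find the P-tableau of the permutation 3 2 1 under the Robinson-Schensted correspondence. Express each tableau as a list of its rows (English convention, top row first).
P = [[1], [2], [3]]

After inserting 3: P = [[3]].
After inserting 2: P = [[2], [3]].
After inserting 1: P = [[1], [2], [3]].

So P = [[1], [2], [3]].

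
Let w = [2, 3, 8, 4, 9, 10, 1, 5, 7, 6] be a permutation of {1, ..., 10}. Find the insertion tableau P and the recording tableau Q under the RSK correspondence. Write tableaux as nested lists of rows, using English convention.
P = [[1, 3, 4, 5, 6], [2, 7, 10], [8, 9]], Q = [[1, 2, 3, 5, 6], [4, 8, 9], [7, 10]]

Insert each entry of the permutation into P by Schensted row insertion, recording in Q the position of each new cell.

Insert 2: appended to row 1. P = [[2]], Q = [[1]].
Insert 3: appended to row 1. P = [[2, 3]], Q = [[1, 2]].
Insert 8: appended to row 1. P = [[2, 3, 8]], Q = [[1, 2, 3]].
Insert 4: 4 bumps 8 from row 1; 8 starts row 2. P = [[2, 3, 4], [8]], Q = [[1, 2, 3], [4]].
Insert 9: appended to row 1. P = [[2, 3, 4, 9], [8]], Q = [[1, 2, 3, 5], [4]].
Insert 10: appended to row 1. P = [[2, 3, 4, 9, 10], [8]], Q = [[1, 2, 3, 5, 6], [4]].
Insert 1: 1 bumps 2 from row 1; 2 bumps 8 from row 2; 8 starts row 3. P = [[1, 3, 4, 9, 10], [2], [8]], Q = [[1, 2, 3, 5, 6], [4], [7]].
Insert 5: 5 bumps 9 from row 1; 9 appends to row 2. P = [[1, 3, 4, 5, 10], [2, 9], [8]], Q = [[1, 2, 3, 5, 6], [4, 8], [7]].
Insert 7: 7 bumps 10 from row 1; 10 appends to row 2. P = [[1, 3, 4, 5, 7], [2, 9, 10], [8]], Q = [[1, 2, 3, 5, 6], [4, 8, 9], [7]].
Insert 6: 6 bumps 7 from row 1; 7 bumps 9 from row 2; 9 appends to row 3. P = [[1, 3, 4, 5, 6], [2, 7, 10], [8, 9]], Q = [[1, 2, 3, 5, 6], [4, 8, 9], [7, 10]].

So P = [[1, 3, 4, 5, 6], [2, 7, 10], [8, 9]], Q = [[1, 2, 3, 5, 6], [4, 8, 9], [7, 10]].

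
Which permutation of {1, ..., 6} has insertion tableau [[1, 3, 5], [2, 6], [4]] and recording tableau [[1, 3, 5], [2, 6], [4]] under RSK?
4 2 3 1 6 5

Reverse the RSK construction: for i from n down to 1, find the cell of Q containing i, remove the entry at that cell from P, and reverse-bump it up through P; the value ejected from row 1 is w(i).

Step i=6: Q has 6 at row 2, column 2; remove 6 from row 2 of P and reverse-bump: 6 enters row 1 and ejects 5. So w(6) = 5. P is now [[1, 3, 6], [2], [4]].
Step i=5: Q has 5 at row 1, column 3; remove that cell from P, ejecting 6. So w(5) = 6. P is now [[1, 3], [2], [4]].
Step i=4: Q has 4 at row 3, column 1; remove 4 from row 3 of P and reverse-bump: 4 enters row 2 and ejects 2; 2 enters row 1 and ejects 1. So w(4) = 1. P is now [[2, 3], [4]].
Step i=3: Q has 3 at row 1, column 2; remove that cell from P, ejecting 3. So w(3) = 3. P is now [[2], [4]].
Step i=2: Q has 2 at row 2, column 1; remove 4 from row 2 of P and reverse-bump: 4 enters row 1 and ejects 2. So w(2) = 2. P is now [[4]].
Step i=1: Q has 1 at row 1, column 1; remove that cell from P, ejecting 4. So w(1) = 4. P is now [].

So w = 4 2 3 1 6 5.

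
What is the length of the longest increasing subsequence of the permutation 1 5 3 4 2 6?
4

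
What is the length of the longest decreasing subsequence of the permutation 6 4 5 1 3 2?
4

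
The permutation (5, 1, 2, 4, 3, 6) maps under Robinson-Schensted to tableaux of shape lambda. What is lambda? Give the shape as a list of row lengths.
Row-insert each entry into an empty tableau.

After inserting 5: P = [[5]].
After inserting 1: P = [[1], [5]].
After inserting 2: P = [[1, 2], [5]].
After inserting 4: P = [[1, 2, 4], [5]].
After inserting 3: P = [[1, 2, 3], [4], [5]].
After inserting 6: P = [[1, 2, 3, 6], [4], [5]].

The final insertion tableau P = [[1, 2, 3, 6], [4], [5]] has shape [4, 1, 1].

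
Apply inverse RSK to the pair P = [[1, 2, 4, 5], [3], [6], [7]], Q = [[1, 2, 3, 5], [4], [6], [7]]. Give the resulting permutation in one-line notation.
Reverse the RSK construction: for i from n down to 1, find the cell of Q containing i, remove the entry at that cell from P, and reverse-bump it up through P; the value ejected from row 1 is w(i).

Step i=7: Q has 7 at row 4, column 1; remove 7 from row 4 of P and reverse-bump: 7 enters row 3 and ejects 6; 6 enters row 2 and ejects 3; 3 enters row 1 and ejects 2. So w(7) = 2. P is now [[1, 3, 4, 5], [6], [7]].
Step i=6: Q has 6 at row 3, column 1; remove 7 from row 3 of P and reverse-bump: 7 enters row 2 and ejects 6; 6 enters row 1 and ejects 5. So w(6) = 5. P is now [[1, 3, 4, 6], [7]].
Step i=5: Q has 5 at row 1, column 4; remove that cell from P, ejecting 6. So w(5) = 6. P is now [[1, 3, 4], [7]].
Step i=4: Q has 4 at row 2, column 1; remove 7 from row 2 of P and reverse-bump: 7 enters row 1 and ejects 4. So w(4) = 4. P is now [[1, 3, 7]].
Step i=3: Q has 3 at row 1, column 3; remove that cell from P, ejecting 7. So w(3) = 7. P is now [[1, 3]].
Step i=2: Q has 2 at row 1, column 2; remove that cell from P, ejecting 3. So w(2) = 3. P is now [[1]].
Step i=1: Q has 1 at row 1, column 1; remove that cell from P, ejecting 1. So w(1) = 1. P is now [].

So w = 1 3 7 4 6 5 2.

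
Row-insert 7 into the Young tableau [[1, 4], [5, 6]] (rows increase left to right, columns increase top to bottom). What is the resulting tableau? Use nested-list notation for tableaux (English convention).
7 is larger than every entry of row 1, so it is appended to row 1. The new tableau is [[1, 4, 7], [5, 6]].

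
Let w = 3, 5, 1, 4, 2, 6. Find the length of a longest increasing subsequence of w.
3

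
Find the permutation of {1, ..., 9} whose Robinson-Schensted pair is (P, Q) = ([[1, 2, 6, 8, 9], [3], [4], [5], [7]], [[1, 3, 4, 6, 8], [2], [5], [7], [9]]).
7 1 5 6 4 8 3 9 2

Reverse RSK: for i = n, n-1, ..., 1, locate i in Q, remove the corresponding corner cell from P, and reverse-bump its entry up through P; the value ejected from row 1 is w(i).

So w = 7 1 5 6 4 8 3 9 2.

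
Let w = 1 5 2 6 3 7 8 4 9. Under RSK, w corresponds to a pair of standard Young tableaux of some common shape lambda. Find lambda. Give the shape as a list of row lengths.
Row-insert each entry into an empty tableau.

After inserting 1: P = [[1]].
After inserting 5: P = [[1, 5]].
After inserting 2: P = [[1, 2], [5]].
After inserting 6: P = [[1, 2, 6], [5]].
After inserting 3: P = [[1, 2, 3], [5, 6]].
After inserting 7: P = [[1, 2, 3, 7], [5, 6]].
After inserting 8: P = [[1, 2, 3, 7, 8], [5, 6]].
After inserting 4: P = [[1, 2, 3, 4, 8], [5, 6, 7]].
After inserting 9: P = [[1, 2, 3, 4, 8, 9], [5, 6, 7]].

The final insertion tableau P = [[1, 2, 3, 4, 8, 9], [5, 6, 7]] has shape [6, 3].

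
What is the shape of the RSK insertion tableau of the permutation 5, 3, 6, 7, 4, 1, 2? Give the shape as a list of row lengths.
Row-insert each entry into an empty tableau.

After inserting 5: P = [[5]].
After inserting 3: P = [[3], [5]].
After inserting 6: P = [[3, 6], [5]].
After inserting 7: P = [[3, 6, 7], [5]].
After inserting 4: P = [[3, 4, 7], [5, 6]].
After inserting 1: P = [[1, 4, 7], [3, 6], [5]].
After inserting 2: P = [[1, 2, 7], [3, 4], [5, 6]].

The final insertion tableau P = [[1, 2, 7], [3, 4], [5, 6]] has shape [3, 2, 2].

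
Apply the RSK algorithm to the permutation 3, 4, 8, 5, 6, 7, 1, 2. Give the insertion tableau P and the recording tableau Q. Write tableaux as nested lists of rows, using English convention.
P = [[1, 2, 5, 6, 7], [3, 4], [8]], Q = [[1, 2, 3, 5, 6], [4, 8], [7]]

Insert each entry of the permutation into P by Schensted row insertion, recording in Q the position of each new cell.

Insert 3: appended to row 1. P = [[3]].
Insert 4: appended to row 1. P = [[3, 4]].
Insert 8: appended to row 1. P = [[3, 4, 8]].
Insert 5: 5 bumps 8 from row 1; 8 starts row 2. P = [[3, 4, 5], [8]].
Insert 6: appended to row 1. P = [[3, 4, 5, 6], [8]].
Insert 7: appended to row 1. P = [[3, 4, 5, 6, 7], [8]].
Insert 1: 1 bumps 3 from row 1; 3 bumps 8 from row 2; 8 starts row 3. P = [[1, 4, 5, 6, 7], [3], [8]].
Insert 2: 2 bumps 4 from row 1; 4 appends to row 2. P = [[1, 2, 5, 6, 7], [3, 4], [8]].

So P = [[1, 2, 5, 6, 7], [3, 4], [8]], Q = [[1, 2, 3, 5, 6], [4, 8], [7]].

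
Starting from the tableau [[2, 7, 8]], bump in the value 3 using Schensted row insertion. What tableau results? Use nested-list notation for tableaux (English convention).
[[2, 3, 8], [7]]

In row 1, 3 replaces 7 (the leftmost entry greater than 3); 7 is bumped to row 2. 7 starts a new row 2. The new tableau is [[2, 3, 8], [7]].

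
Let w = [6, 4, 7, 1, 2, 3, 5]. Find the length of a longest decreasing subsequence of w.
3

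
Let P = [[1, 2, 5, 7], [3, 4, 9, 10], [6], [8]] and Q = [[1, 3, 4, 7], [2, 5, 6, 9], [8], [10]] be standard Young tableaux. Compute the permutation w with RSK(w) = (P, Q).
3 1 8 9 4 6 10 5 7 2

Reverse the RSK construction: for i from n down to 1, find the cell of Q containing i, remove the entry at that cell from P, and reverse-bump it up through P; the value ejected from row 1 is w(i).

Step i=10: Q has 10 at row 4, column 1; remove 8 from row 4 of P and reverse-bump: 8 enters row 3 and ejects 6; 6 enters row 2 and ejects 4; 4 enters row 1 and ejects 2. So w(10) = 2. P is now [[1, 4, 5, 7], [3, 6, 9, 10], [8]].
Step i=9: Q has 9 at row 2, column 4; remove 10 from row 2 of P and reverse-bump: 10 enters row 1 and ejects 7. So w(9) = 7. P is now [[1, 4, 5, 10], [3, 6, 9], [8]].
Step i=8: Q has 8 at row 3, column 1; remove 8 from row 3 of P and reverse-bump: 8 enters row 2 and ejects 6; 6 enters row 1 and ejects 5. So w(8) = 5. P is now [[1, 4, 6, 10], [3, 8, 9]].
Step i=7: Q has 7 at row 1, column 4; remove that cell from P, ejecting 10. So w(7) = 10. P is now [[1, 4, 6], [3, 8, 9]].
Step i=6: Q has 6 at row 2, column 3; remove 9 from row 2 of P and reverse-bump: 9 enters row 1 and ejects 6. So w(6) = 6. P is now [[1, 4, 9], [3, 8]].
Step i=5: Q has 5 at row 2, column 2; remove 8 from row 2 of P and reverse-bump: 8 enters row 1 and ejects 4. So w(5) = 4. P is now [[1, 8, 9], [3]].
Step i=4: Q has 4 at row 1, column 3; remove that cell from P, ejecting 9. So w(4) = 9. P is now [[1, 8], [3]].
Step i=3: Q has 3 at row 1, column 2; remove that cell from P, ejecting 8. So w(3) = 8. P is now [[1], [3]].
Step i=2: Q has 2 at row 2, column 1; remove 3 from row 2 of P and reverse-bump: 3 enters row 1 and ejects 1. So w(2) = 1. P is now [[3]].
Step i=1: Q has 1 at row 1, column 1; remove that cell from P, ejecting 3. So w(1) = 3. P is now [].

So w = 3 1 8 9 4 6 10 5 7 2.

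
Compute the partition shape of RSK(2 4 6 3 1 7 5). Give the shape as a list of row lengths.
[4, 2, 1]

RSK row insertion gives P = [[1, 3, 5, 7], [2, 6], [4]], which has shape [4, 2, 1].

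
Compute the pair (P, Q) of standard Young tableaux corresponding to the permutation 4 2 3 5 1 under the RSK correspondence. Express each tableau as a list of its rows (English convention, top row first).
P = [[1, 3, 5], [2], [4]], Q = [[1, 3, 4], [2], [5]]

Insert each entry of the permutation into P by Schensted row insertion, recording in Q the position of each new cell.

Insert 4: appended to row 1. P = [[4]].
Insert 2: 2 bumps 4 from row 1; 4 starts row 2. P = [[2], [4]].
Insert 3: appended to row 1. P = [[2, 3], [4]].
Insert 5: appended to row 1. P = [[2, 3, 5], [4]].
Insert 1: 1 bumps 2 from row 1; 2 bumps 4 from row 2; 4 starts row 3. P = [[1, 3, 5], [2], [4]].

So P = [[1, 3, 5], [2], [4]], Q = [[1, 3, 4], [2], [5]].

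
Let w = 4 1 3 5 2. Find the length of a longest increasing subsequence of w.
3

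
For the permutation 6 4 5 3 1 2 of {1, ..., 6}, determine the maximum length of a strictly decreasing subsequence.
4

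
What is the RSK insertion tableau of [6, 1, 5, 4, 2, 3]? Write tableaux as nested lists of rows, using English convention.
P = [[1, 2, 3], [4], [5], [6]]

Insert 6: appended to row 1. P = [[6]].
Insert 1: 1 bumps 6 from row 1; 6 starts row 2. P = [[1], [6]].
Insert 5: appended to row 1. P = [[1, 5], [6]].
Insert 4: 4 bumps 5 from row 1; 5 bumps 6 from row 2; 6 starts row 3. P = [[1, 4], [5], [6]].
Insert 2: 2 bumps 4 from row 1; 4 bumps 5 from row 2; 5 bumps 6 from row 3; 6 starts row 4. P = [[1, 2], [4], [5], [6]].
Insert 3: appended to row 1. P = [[1, 2, 3], [4], [5], [6]].

So P = [[1, 2, 3], [4], [5], [6]].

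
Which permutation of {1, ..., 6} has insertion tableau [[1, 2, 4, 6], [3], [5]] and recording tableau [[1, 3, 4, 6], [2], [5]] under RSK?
Reverse the RSK construction: for i from n down to 1, find the cell of Q containing i, remove the entry at that cell from P, and reverse-bump it up through P; the value ejected from row 1 is w(i).

Step i=6: Q has 6 at row 1, column 4; remove that cell from P, ejecting 6. So w(6) = 6. P is now [[1, 2, 4], [3], [5]].
Step i=5: Q has 5 at row 3, column 1; remove 5 from row 3 of P and reverse-bump: 5 enters row 2 and ejects 3; 3 enters row 1 and ejects 2. So w(5) = 2. P is now [[1, 3, 4], [5]].
Step i=4: Q has 4 at row 1, column 3; remove that cell from P, ejecting 4. So w(4) = 4. P is now [[1, 3], [5]].
Step i=3: Q has 3 at row 1, column 2; remove that cell from P, ejecting 3. So w(3) = 3. P is now [[1], [5]].
Step i=2: Q has 2 at row 2, column 1; remove 5 from row 2 of P and reverse-bump: 5 enters row 1 and ejects 1. So w(2) = 1. P is now [[5]].
Step i=1: Q has 1 at row 1, column 1; remove that cell from P, ejecting 5. So w(1) = 5. P is now [].

So w = 5 1 3 4 2 6.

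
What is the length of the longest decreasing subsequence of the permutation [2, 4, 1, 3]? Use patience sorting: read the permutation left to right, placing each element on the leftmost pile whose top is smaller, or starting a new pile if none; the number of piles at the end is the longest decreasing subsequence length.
2

2: new pile. tops = [2]
4: onto pile 1 (replacing 2). tops = [4]
1: new pile. tops = [4, 1]
3: onto pile 2 (replacing 1). tops = [4, 3]

2 piles, so the longest decreasing subsequence has length 2.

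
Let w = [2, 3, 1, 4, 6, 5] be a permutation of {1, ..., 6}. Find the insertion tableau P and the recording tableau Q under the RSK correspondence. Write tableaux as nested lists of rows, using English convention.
P = [[1, 3, 4, 5], [2, 6]], Q = [[1, 2, 4, 5], [3, 6]]

Insert each entry of the permutation into P by Schensted row insertion, recording in Q the position of each new cell.

Insert 2: appended to row 1. P = [[2]].
Insert 3: appended to row 1. P = [[2, 3]].
Insert 1: 1 bumps 2 from row 1; 2 starts row 2. P = [[1, 3], [2]].
Insert 4: appended to row 1. P = [[1, 3, 4], [2]].
Insert 6: appended to row 1. P = [[1, 3, 4, 6], [2]].
Insert 5: 5 bumps 6 from row 1; 6 appends to row 2. P = [[1, 3, 4, 5], [2, 6]].

So P = [[1, 3, 4, 5], [2, 6]], Q = [[1, 2, 4, 5], [3, 6]].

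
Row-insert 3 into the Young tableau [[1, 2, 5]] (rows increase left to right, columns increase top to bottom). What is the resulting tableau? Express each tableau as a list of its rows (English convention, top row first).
[[1, 2, 3], [5]]

In row 1, 3 replaces 5 (the leftmost entry greater than 3); 5 is bumped to row 2. 5 starts a new row 2. The new tableau is [[1, 2, 3], [5]].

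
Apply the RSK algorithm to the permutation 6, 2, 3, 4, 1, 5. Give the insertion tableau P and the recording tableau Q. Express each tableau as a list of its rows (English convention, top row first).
P = [[1, 3, 4, 5], [2], [6]], Q = [[1, 3, 4, 6], [2], [5]]

Insert each entry of the permutation into P by Schensted row insertion, recording in Q the position of each new cell.

Insert 6: appended to row 1. P = [[6]], Q = [[1]].
Insert 2: 2 bumps 6 from row 1; 6 starts row 2. P = [[2], [6]], Q = [[1], [2]].
Insert 3: appended to row 1. P = [[2, 3], [6]], Q = [[1, 3], [2]].
Insert 4: appended to row 1. P = [[2, 3, 4], [6]], Q = [[1, 3, 4], [2]].
Insert 1: 1 bumps 2 from row 1; 2 bumps 6 from row 2; 6 starts row 3. P = [[1, 3, 4], [2], [6]], Q = [[1, 3, 4], [2], [5]].
Insert 5: appended to row 1. P = [[1, 3, 4, 5], [2], [6]], Q = [[1, 3, 4, 6], [2], [5]].

So P = [[1, 3, 4, 5], [2], [6]], Q = [[1, 3, 4, 6], [2], [5]].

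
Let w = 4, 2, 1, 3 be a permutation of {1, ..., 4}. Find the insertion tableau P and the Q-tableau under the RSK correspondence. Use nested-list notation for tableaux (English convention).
P = [[1, 3], [2], [4]], Q = [[1, 4], [2], [3]]

Insert each entry of the permutation into P by Schensted row insertion, recording in Q the position of each new cell.

After inserting 4: P = [[4]].
After inserting 2: P = [[2], [4]].
After inserting 1: P = [[1], [2], [4]].
After inserting 3: P = [[1, 3], [2], [4]].

So P = [[1, 3], [2], [4]], Q = [[1, 4], [2], [3]].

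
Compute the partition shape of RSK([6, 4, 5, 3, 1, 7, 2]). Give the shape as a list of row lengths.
[3, 2, 1, 1]

Row-insert each entry into an empty tableau.

After inserting 6: P = [[6]].
After inserting 4: P = [[4], [6]].
After inserting 5: P = [[4, 5], [6]].
After inserting 3: P = [[3, 5], [4], [6]].
After inserting 1: P = [[1, 5], [3], [4], [6]].
After inserting 7: P = [[1, 5, 7], [3], [4], [6]].
After inserting 2: P = [[1, 2, 7], [3, 5], [4], [6]].

The final insertion tableau P = [[1, 2, 7], [3, 5], [4], [6]] has shape [3, 2, 1, 1].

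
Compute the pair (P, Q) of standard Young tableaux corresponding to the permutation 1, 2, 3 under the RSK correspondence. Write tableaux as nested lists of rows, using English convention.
P = [[1, 2, 3]], Q = [[1, 2, 3]]

Insert each entry of the permutation into P by Schensted row insertion, recording in Q the position of each new cell.

Insert 1: appended to row 1. P = [[1]].
Insert 2: appended to row 1. P = [[1, 2]].
Insert 3: appended to row 1. P = [[1, 2, 3]].

So P = [[1, 2, 3]], Q = [[1, 2, 3]].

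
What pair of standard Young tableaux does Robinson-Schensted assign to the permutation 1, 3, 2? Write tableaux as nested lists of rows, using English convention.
P = [[1, 2], [3]], Q = [[1, 2], [3]]

Insert each entry of the permutation into P by Schensted row insertion, recording in Q the position of each new cell.

Insert 1: appended to row 1. P = [[1]].
Insert 3: appended to row 1. P = [[1, 3]].
Insert 2: 2 bumps 3 from row 1; 3 starts row 2. P = [[1, 2], [3]].

So P = [[1, 2], [3]], Q = [[1, 2], [3]].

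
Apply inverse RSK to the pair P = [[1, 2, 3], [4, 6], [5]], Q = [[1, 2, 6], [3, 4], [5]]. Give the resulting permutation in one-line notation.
Reverse the RSK construction: for i from n down to 1, find the cell of Q containing i, remove the entry at that cell from P, and reverse-bump it up through P; the value ejected from row 1 is w(i).

Step i=6: Q has 6 at row 1, column 3; remove that cell from P, ejecting 3. So w(6) = 3. P is now [[1, 2], [4, 6], [5]].
Step i=5: Q has 5 at row 3, column 1; remove 5 from row 3 of P and reverse-bump: 5 enters row 2 and ejects 4; 4 enters row 1 and ejects 2. So w(5) = 2. P is now [[1, 4], [5, 6]].
Step i=4: Q has 4 at row 2, column 2; remove 6 from row 2 of P and reverse-bump: 6 enters row 1 and ejects 4. So w(4) = 4. P is now [[1, 6], [5]].
Step i=3: Q has 3 at row 2, column 1; remove 5 from row 2 of P and reverse-bump: 5 enters row 1 and ejects 1. So w(3) = 1. P is now [[5, 6]].
Step i=2: Q has 2 at row 1, column 2; remove that cell from P, ejecting 6. So w(2) = 6. P is now [[5]].
Step i=1: Q has 1 at row 1, column 1; remove that cell from P, ejecting 5. So w(1) = 5. P is now [].

So w = 5 6 1 4 2 3.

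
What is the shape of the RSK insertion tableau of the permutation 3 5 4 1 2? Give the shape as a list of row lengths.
[2, 2, 1]

Row-insert each entry into an empty tableau.

After inserting 3: P = [[3]].
After inserting 5: P = [[3, 5]].
After inserting 4: P = [[3, 4], [5]].
After inserting 1: P = [[1, 4], [3], [5]].
After inserting 2: P = [[1, 2], [3, 4], [5]].

The final insertion tableau P = [[1, 2], [3, 4], [5]] has shape [2, 2, 1].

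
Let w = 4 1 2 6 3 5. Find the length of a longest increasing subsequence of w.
4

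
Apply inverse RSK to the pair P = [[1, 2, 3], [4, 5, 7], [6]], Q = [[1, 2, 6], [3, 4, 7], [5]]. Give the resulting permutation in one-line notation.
Reverse RSK: for i = n, n-1, ..., 1, locate i in Q, remove the corresponding corner cell from P, and reverse-bump its entry up through P; the value ejected from row 1 is w(i).

So w = 4 6 1 5 2 7 3.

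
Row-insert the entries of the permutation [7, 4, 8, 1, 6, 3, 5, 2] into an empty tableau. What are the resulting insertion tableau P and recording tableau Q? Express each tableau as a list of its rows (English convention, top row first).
P = [[1, 2, 5], [3, 6], [4, 8], [7]], Q = [[1, 3, 7], [2, 5], [4, 6], [8]]

Insert each entry of the permutation into P by Schensted row insertion, recording in Q the position of each new cell.

Insert 7: appended to row 1. P = [[7]].
Insert 4: 4 bumps 7 from row 1; 7 starts row 2. P = [[4], [7]].
Insert 8: appended to row 1. P = [[4, 8], [7]].
Insert 1: 1 bumps 4 from row 1; 4 bumps 7 from row 2; 7 starts row 3. P = [[1, 8], [4], [7]].
Insert 6: 6 bumps 8 from row 1; 8 appends to row 2. P = [[1, 6], [4, 8], [7]].
Insert 3: 3 bumps 6 from row 1; 6 bumps 8 from row 2; 8 appends to row 3. P = [[1, 3], [4, 6], [7, 8]].
Insert 5: appended to row 1. P = [[1, 3, 5], [4, 6], [7, 8]].
Insert 2: 2 bumps 3 from row 1; 3 bumps 4 from row 2; 4 bumps 7 from row 3; 7 starts row 4. P = [[1, 2, 5], [3, 6], [4, 8], [7]].

So P = [[1, 2, 5], [3, 6], [4, 8], [7]], Q = [[1, 3, 7], [2, 5], [4, 6], [8]].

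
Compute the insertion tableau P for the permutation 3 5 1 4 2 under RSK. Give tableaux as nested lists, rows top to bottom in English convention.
P = [[1, 2], [3, 4], [5]]

Insert 3: appended to row 1. P = [[3]].
Insert 5: appended to row 1. P = [[3, 5]].
Insert 1: 1 bumps 3 from row 1; 3 starts row 2. P = [[1, 5], [3]].
Insert 4: 4 bumps 5 from row 1; 5 appends to row 2. P = [[1, 4], [3, 5]].
Insert 2: 2 bumps 4 from row 1; 4 bumps 5 from row 2; 5 starts row 3. P = [[1, 2], [3, 4], [5]].

So P = [[1, 2], [3, 4], [5]].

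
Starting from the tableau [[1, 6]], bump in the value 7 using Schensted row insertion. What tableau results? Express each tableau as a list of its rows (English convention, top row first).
7 is larger than every entry of row 1, so it is appended to row 1. The new tableau is [[1, 6, 7]].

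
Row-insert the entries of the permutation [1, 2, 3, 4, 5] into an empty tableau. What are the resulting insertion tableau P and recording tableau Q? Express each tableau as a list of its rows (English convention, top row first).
P = [[1, 2, 3, 4, 5]], Q = [[1, 2, 3, 4, 5]]

Insert each entry of the permutation into P by Schensted row insertion, recording in Q the position of each new cell.

Insert 1: appended to row 1. P = [[1]], Q = [[1]].
Insert 2: appended to row 1. P = [[1, 2]], Q = [[1, 2]].
Insert 3: appended to row 1. P = [[1, 2, 3]], Q = [[1, 2, 3]].
Insert 4: appended to row 1. P = [[1, 2, 3, 4]], Q = [[1, 2, 3, 4]].
Insert 5: appended to row 1. P = [[1, 2, 3, 4, 5]], Q = [[1, 2, 3, 4, 5]].

So P = [[1, 2, 3, 4, 5]], Q = [[1, 2, 3, 4, 5]].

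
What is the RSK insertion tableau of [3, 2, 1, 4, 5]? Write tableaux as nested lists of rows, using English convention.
P = [[1, 4, 5], [2], [3]]

Insert 3: appended to row 1. P = [[3]].
Insert 2: 2 bumps 3 from row 1; 3 starts row 2. P = [[2], [3]].
Insert 1: 1 bumps 2 from row 1; 2 bumps 3 from row 2; 3 starts row 3. P = [[1], [2], [3]].
Insert 4: appended to row 1. P = [[1, 4], [2], [3]].
Insert 5: appended to row 1. P = [[1, 4, 5], [2], [3]].

So P = [[1, 4, 5], [2], [3]].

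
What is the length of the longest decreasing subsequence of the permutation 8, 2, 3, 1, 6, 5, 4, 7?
4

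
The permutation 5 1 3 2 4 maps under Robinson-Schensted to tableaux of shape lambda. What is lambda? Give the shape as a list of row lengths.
Row-insert each entry into an empty tableau.

After inserting 5: P = [[5]].
After inserting 1: P = [[1], [5]].
After inserting 3: P = [[1, 3], [5]].
After inserting 2: P = [[1, 2], [3], [5]].
After inserting 4: P = [[1, 2, 4], [3], [5]].

The final insertion tableau P = [[1, 2, 4], [3], [5]] has shape [3, 1, 1].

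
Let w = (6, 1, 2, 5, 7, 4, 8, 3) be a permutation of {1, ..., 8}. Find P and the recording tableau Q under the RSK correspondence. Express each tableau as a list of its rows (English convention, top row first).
Insert each entry of the permutation into P by Schensted row insertion, recording in Q the position of each new cell.

Insert 6: appended to row 1. P = [[6]].
Insert 1: 1 bumps 6 from row 1; 6 starts row 2. P = [[1], [6]].
Insert 2: appended to row 1. P = [[1, 2], [6]].
Insert 5: appended to row 1. P = [[1, 2, 5], [6]].
Insert 7: appended to row 1. P = [[1, 2, 5, 7], [6]].
Insert 4: 4 bumps 5 from row 1; 5 bumps 6 from row 2; 6 starts row 3. P = [[1, 2, 4, 7], [5], [6]].
Insert 8: appended to row 1. P = [[1, 2, 4, 7, 8], [5], [6]].
Insert 3: 3 bumps 4 from row 1; 4 bumps 5 from row 2; 5 bumps 6 from row 3; 6 starts row 4. P = [[1, 2, 3, 7, 8], [4], [5], [6]].

So P = [[1, 2, 3, 7, 8], [4], [5], [6]], Q = [[1, 3, 4, 5, 7], [2], [6], [8]].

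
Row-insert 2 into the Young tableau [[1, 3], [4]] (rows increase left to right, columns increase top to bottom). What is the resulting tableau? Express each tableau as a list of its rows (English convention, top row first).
[[1, 2], [3], [4]]

In row 1, 2 replaces 3 (the leftmost entry greater than 2); 3 is bumped to row 2. In row 2, 3 replaces 4 (the leftmost entry greater than 3); 4 is bumped to row 3. 4 starts a new row 3. The new tableau is [[1, 2], [3], [4]].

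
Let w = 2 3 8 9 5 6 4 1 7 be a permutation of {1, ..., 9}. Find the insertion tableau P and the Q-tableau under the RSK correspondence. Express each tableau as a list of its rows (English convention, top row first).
P = [[1, 3, 4, 6, 7], [2, 9], [5], [8]], Q = [[1, 2, 3, 4, 9], [5, 6], [7], [8]]

Insert each entry of the permutation into P by Schensted row insertion, recording in Q the position of each new cell.

Insert 2: appended to row 1. P = [[2]].
Insert 3: appended to row 1. P = [[2, 3]].
Insert 8: appended to row 1. P = [[2, 3, 8]].
Insert 9: appended to row 1. P = [[2, 3, 8, 9]].
Insert 5: 5 bumps 8 from row 1; 8 starts row 2. P = [[2, 3, 5, 9], [8]].
Insert 6: 6 bumps 9 from row 1; 9 appends to row 2. P = [[2, 3, 5, 6], [8, 9]].
Insert 4: 4 bumps 5 from row 1; 5 bumps 8 from row 2; 8 starts row 3. P = [[2, 3, 4, 6], [5, 9], [8]].
Insert 1: 1 bumps 2 from row 1; 2 bumps 5 from row 2; 5 bumps 8 from row 3; 8 starts row 4. P = [[1, 3, 4, 6], [2, 9], [5], [8]].
Insert 7: appended to row 1. P = [[1, 3, 4, 6, 7], [2, 9], [5], [8]].

So P = [[1, 3, 4, 6, 7], [2, 9], [5], [8]], Q = [[1, 2, 3, 4, 9], [5, 6], [7], [8]].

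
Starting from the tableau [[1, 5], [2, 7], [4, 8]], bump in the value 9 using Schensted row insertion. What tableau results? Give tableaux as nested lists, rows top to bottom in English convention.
9 is larger than every entry of row 1, so it is appended to row 1. The new tableau is [[1, 5, 9], [2, 7], [4, 8]].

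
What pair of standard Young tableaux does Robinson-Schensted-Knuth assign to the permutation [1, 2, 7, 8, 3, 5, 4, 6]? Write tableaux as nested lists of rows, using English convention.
Insert each entry of the permutation into P by Schensted row insertion, recording in Q the position of each new cell.

Insert 1: appended to row 1. P = [[1]].
Insert 2: appended to row 1. P = [[1, 2]].
Insert 7: appended to row 1. P = [[1, 2, 7]].
Insert 8: appended to row 1. P = [[1, 2, 7, 8]].
Insert 3: 3 bumps 7 from row 1; 7 starts row 2. P = [[1, 2, 3, 8], [7]].
Insert 5: 5 bumps 8 from row 1; 8 appends to row 2. P = [[1, 2, 3, 5], [7, 8]].
Insert 4: 4 bumps 5 from row 1; 5 bumps 7 from row 2; 7 starts row 3. P = [[1, 2, 3, 4], [5, 8], [7]].
Insert 6: appended to row 1. P = [[1, 2, 3, 4, 6], [5, 8], [7]].

So P = [[1, 2, 3, 4, 6], [5, 8], [7]], Q = [[1, 2, 3, 4, 8], [5, 6], [7]].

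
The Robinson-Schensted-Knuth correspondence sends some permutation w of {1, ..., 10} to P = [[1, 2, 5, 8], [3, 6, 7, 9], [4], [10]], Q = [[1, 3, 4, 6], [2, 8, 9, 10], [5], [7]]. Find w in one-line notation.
10 4 6 7 3 9 1 2 5 8

Reverse the RSK construction: for i from n down to 1, find the cell of Q containing i, remove the entry at that cell from P, and reverse-bump it up through P; the value ejected from row 1 is w(i).

Step i=10: Q has 10 at row 2, column 4; remove 9 from row 2 of P and reverse-bump: 9 enters row 1 and ejects 8. So w(10) = 8. P is now [[1, 2, 5, 9], [3, 6, 7], [4], [10]].
Step i=9: Q has 9 at row 2, column 3; remove 7 from row 2 of P and reverse-bump: 7 enters row 1 and ejects 5. So w(9) = 5. P is now [[1, 2, 7, 9], [3, 6], [4], [10]].
Step i=8: Q has 8 at row 2, column 2; remove 6 from row 2 of P and reverse-bump: 6 enters row 1 and ejects 2. So w(8) = 2. P is now [[1, 6, 7, 9], [3], [4], [10]].
Step i=7: Q has 7 at row 4, column 1; remove 10 from row 4 of P and reverse-bump: 10 enters row 3 and ejects 4; 4 enters row 2 and ejects 3; 3 enters row 1 and ejects 1. So w(7) = 1. P is now [[3, 6, 7, 9], [4], [10]].
Step i=6: Q has 6 at row 1, column 4; remove that cell from P, ejecting 9. So w(6) = 9. P is now [[3, 6, 7], [4], [10]].
Step i=5: Q has 5 at row 3, column 1; remove 10 from row 3 of P and reverse-bump: 10 enters row 2 and ejects 4; 4 enters row 1 and ejects 3. So w(5) = 3. P is now [[4, 6, 7], [10]].
Step i=4: Q has 4 at row 1, column 3; remove that cell from P, ejecting 7. So w(4) = 7. P is now [[4, 6], [10]].
Step i=3: Q has 3 at row 1, column 2; remove that cell from P, ejecting 6. So w(3) = 6. P is now [[4], [10]].
Step i=2: Q has 2 at row 2, column 1; remove 10 from row 2 of P and reverse-bump: 10 enters row 1 and ejects 4. So w(2) = 4. P is now [[10]].
Step i=1: Q has 1 at row 1, column 1; remove that cell from P, ejecting 10. So w(1) = 10. P is now [].

So w = 10 4 6 7 3 9 1 2 5 8.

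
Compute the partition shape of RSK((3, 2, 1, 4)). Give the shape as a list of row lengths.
[2, 1, 1]

Row-insert each entry into an empty tableau.

After inserting 3: P = [[3]].
After inserting 2: P = [[2], [3]].
After inserting 1: P = [[1], [2], [3]].
After inserting 4: P = [[1, 4], [2], [3]].

The final insertion tableau P = [[1, 4], [2], [3]] has shape [2, 1, 1].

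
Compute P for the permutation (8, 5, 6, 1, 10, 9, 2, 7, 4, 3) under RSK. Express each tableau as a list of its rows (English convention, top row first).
P = [[1, 2, 3], [4, 6, 7], [5, 9], [8], [10]]

Insert 8: appended to row 1. P = [[8]].
Insert 5: 5 bumps 8 from row 1; 8 starts row 2. P = [[5], [8]].
Insert 6: appended to row 1. P = [[5, 6], [8]].
Insert 1: 1 bumps 5 from row 1; 5 bumps 8 from row 2; 8 starts row 3. P = [[1, 6], [5], [8]].
Insert 10: appended to row 1. P = [[1, 6, 10], [5], [8]].
Insert 9: 9 bumps 10 from row 1; 10 appends to row 2. P = [[1, 6, 9], [5, 10], [8]].
Insert 2: 2 bumps 6 from row 1; 6 bumps 10 from row 2; 10 appends to row 3. P = [[1, 2, 9], [5, 6], [8, 10]].
Insert 7: 7 bumps 9 from row 1; 9 appends to row 2. P = [[1, 2, 7], [5, 6, 9], [8, 10]].
Insert 4: 4 bumps 7 from row 1; 7 bumps 9 from row 2; 9 bumps 10 from row 3; 10 starts row 4. P = [[1, 2, 4], [5, 6, 7], [8, 9], [10]].
Insert 3: 3 bumps 4 from row 1; 4 bumps 5 from row 2; 5 bumps 8 from row 3; 8 bumps 10 from row 4; 10 starts row 5. P = [[1, 2, 3], [4, 6, 7], [5, 9], [8], [10]].

So P = [[1, 2, 3], [4, 6, 7], [5, 9], [8], [10]].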